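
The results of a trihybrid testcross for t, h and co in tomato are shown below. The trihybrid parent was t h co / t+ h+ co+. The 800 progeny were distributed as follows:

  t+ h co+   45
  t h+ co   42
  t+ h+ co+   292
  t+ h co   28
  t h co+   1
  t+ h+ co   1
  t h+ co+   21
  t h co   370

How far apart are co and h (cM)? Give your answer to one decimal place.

The two rarest classes, t h co+ and t+ h+ co, are the double crossovers. Comparing them with the parentals, only the co allele has switched, so co is the middle locus and the order is t – co – h.
Crossovers in the co–h interval produce the single-crossover classes t h+ co and t+ h co+ (42 + 45 = 87) plus the double crossovers (2).
RF(co–h) = (87 + 2) / 800 = 89/800 = 0.1113 → 11.1 cM.

11.1 cM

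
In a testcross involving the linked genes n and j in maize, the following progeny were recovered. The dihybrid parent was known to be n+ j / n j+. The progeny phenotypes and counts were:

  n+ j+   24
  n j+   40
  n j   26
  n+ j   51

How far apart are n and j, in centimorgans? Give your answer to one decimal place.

35.5 centimorgans

The recombinant classes are n+ j+ and n j: 24 + 26 = 50.
Recombination frequency = 50/141 = 0.3546 ≈ 35.5%, i.e. 35.5 centimorgans.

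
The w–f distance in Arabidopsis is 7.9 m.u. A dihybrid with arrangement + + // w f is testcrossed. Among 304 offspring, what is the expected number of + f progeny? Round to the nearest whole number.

A map distance of 7.9 m.u. corresponds to a recombination frequency of 0.079.
The F1 is + + / w f, so + f is a recombinant gamete class with expected frequency r/2 = 0.079/2 = 0.0395.
Expected number = 0.0395 × 304 = 12.01 ≈ 12.

12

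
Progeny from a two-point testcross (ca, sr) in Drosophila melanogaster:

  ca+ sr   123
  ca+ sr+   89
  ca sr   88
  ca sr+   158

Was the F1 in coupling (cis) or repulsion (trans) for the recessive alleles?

trans

The two most frequent classes are ca+ sr (123) and ca sr+ (158); these are the parental (non-recombinant) types.
So the F1 carried ca+ sr on one chromosome and ca sr+ on the other — the recessive alleles are on opposite chromosomes (trans / repulsion).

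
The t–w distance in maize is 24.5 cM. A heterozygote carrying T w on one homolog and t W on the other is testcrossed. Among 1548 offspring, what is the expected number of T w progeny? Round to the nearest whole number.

584

A map distance of 24.5 cM corresponds to a recombination frequency of 0.245.
The F1 is T w / t W, so T w is a parental gamete class with expected frequency (1 − r)/2 = 0.755/2 = 0.3775.
Expected number = 0.3775 × 1548 = 584.37 ≈ 584.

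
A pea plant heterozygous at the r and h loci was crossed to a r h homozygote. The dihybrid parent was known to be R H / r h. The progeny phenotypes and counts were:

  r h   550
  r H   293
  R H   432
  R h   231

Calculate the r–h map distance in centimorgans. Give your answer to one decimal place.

34.8 centimorgans

The recombinant classes are R h and r H: 231 + 293 = 524.
Recombination frequency = 524/1506 = 0.3479 ≈ 34.8%, i.e. 34.8 centimorgans.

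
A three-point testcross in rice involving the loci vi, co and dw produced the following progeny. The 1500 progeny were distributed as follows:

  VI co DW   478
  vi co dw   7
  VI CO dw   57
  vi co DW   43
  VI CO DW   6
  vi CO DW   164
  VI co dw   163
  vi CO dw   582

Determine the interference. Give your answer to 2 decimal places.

The two most frequent reciprocal classes, vi CO dw and VI co DW, are the parental types, so the F1 was vi CO dw / VI co DW.
The two rarest classes, vi co dw and VI CO DW, are the double crossovers. Comparing them with the parentals, only the co allele has switched, so co is the middle locus and the order is vi – co – dw.
vi–co: (100 + 13)/1500 = 0.0753; co–dw: (327 + 13)/1500 = 0.2267.
Expected DCO frequency = 0.0753 × 0.2267 ≈ 0.01707; observed = 13/1500 ≈ 0.00867.
Coefficient of coincidence = 0.00867/0.01707 ≈ 0.51; interference = 1 − 0.51 = 0.49.

0.49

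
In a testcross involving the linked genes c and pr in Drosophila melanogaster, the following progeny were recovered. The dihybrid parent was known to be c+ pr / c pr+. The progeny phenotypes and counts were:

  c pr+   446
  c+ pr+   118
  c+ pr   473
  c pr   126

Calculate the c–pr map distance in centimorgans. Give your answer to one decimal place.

The recombinant classes are c+ pr+ and c pr: 118 + 126 = 244.
Recombination frequency = 244/1163 = 0.2098 ≈ 21.0%, i.e. 21.0 centimorgans.

21.0 centimorgans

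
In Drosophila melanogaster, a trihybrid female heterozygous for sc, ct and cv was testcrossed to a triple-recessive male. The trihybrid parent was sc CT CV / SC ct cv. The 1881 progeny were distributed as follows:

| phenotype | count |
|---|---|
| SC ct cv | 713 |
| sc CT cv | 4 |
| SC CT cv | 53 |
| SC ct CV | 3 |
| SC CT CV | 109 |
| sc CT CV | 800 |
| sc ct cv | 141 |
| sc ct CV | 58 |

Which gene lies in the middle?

The two rarest classes, sc CT cv and SC ct CV, are the double crossovers. Comparing them with the parentals, only the cv allele has switched, so cv is the middle locus and the order is sc – cv – ct.

cv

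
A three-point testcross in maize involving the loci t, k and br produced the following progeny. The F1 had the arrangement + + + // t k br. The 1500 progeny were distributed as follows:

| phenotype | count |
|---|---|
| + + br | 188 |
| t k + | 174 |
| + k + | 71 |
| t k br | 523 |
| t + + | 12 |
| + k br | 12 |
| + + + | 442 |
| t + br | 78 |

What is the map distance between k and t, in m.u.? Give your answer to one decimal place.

11.5 m.u.

The two rarest classes, t + + and + k br, are the double crossovers. Comparing them with the parentals, only the t allele has switched, so t is the middle locus and the order is k – t – br.
Crossovers in the k–t interval produce the single-crossover classes + k + and t + br (71 + 78 = 149) plus the double crossovers (24).
RF(k–t) = (149 + 24) / 1500 = 173/1500 = 0.1153 → 11.5 m.u.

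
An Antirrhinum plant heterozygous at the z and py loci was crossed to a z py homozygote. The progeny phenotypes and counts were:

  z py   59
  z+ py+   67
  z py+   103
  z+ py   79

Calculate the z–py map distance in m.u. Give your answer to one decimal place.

40.9 m.u.

The two most frequent classes, z+ py (79) and z py+ (103), are the parental types, so the F1 was z+ py / z py+.
The recombinant classes are z+ py+ and z py: 67 + 59 = 126.
Recombination frequency = 126/308 = 0.4091 ≈ 40.9%, i.e. 40.9 m.u.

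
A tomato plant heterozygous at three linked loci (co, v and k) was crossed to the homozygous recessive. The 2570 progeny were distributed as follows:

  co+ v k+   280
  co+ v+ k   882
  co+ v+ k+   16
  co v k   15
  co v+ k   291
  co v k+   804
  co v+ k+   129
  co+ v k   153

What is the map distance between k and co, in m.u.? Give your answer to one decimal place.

The two most frequent reciprocal classes, co+ v+ k and co v k+, are the parental types, so the F1 was co+ v+ k / co v k+.
The two rarest classes, co+ v+ k+ and co v k, are the double crossovers. Comparing them with the parentals, only the k allele has switched, so k is the middle locus and the order is co – k – v.
Crossovers in the co–k interval produce the single-crossover classes co v+ k and co+ v k+ (291 + 280 = 571) plus the double crossovers (31).
RF(co–k) = (571 + 31) / 2570 = 602/2570 = 0.2342 → 23.4 m.u.

23.4 m.u.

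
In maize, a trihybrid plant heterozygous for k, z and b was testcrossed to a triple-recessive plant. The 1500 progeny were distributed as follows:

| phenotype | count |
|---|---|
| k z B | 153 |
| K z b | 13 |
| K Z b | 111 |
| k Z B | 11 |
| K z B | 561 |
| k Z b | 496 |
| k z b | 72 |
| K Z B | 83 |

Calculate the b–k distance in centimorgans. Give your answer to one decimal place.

The two most frequent reciprocal classes, K z B and k Z b, are the parental types, so the F1 was K z B / k Z b.
The two rarest classes, K z b and k Z B, are the double crossovers. Comparing them with the parentals, only the b allele has switched, so b is the middle locus and the order is k – b – z.
Crossovers in the k–b interval produce the single-crossover classes k z B and K Z b (153 + 111 = 264) plus the double crossovers (24).
RF(k–b) = (264 + 24) / 1500 = 288/1500 = 0.1920 → 19.2 centimorgans.

19.2 centimorgans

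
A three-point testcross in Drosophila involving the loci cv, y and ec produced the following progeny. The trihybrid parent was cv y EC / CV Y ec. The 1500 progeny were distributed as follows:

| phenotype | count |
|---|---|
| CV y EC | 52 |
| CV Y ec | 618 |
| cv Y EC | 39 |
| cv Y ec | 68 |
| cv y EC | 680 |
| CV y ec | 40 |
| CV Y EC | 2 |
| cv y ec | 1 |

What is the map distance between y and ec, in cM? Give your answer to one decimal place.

The two rarest classes, cv y ec and CV Y EC, are the double crossovers. Comparing them with the parentals, only the ec allele has switched, so ec is the middle locus and the order is y – ec – cv.
Crossovers in the y–ec interval produce the single-crossover classes cv Y EC and CV y ec (39 + 40 = 79) plus the double crossovers (3).
RF(y–ec) = (79 + 3) / 1500 = 82/1500 = 0.0547 → 5.5 cM.

5.5 cM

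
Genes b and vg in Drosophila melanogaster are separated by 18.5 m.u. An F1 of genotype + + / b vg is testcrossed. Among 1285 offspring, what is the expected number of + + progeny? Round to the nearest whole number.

A map distance of 18.5 m.u. corresponds to a recombination frequency of 0.185.
The F1 is + + / b vg, so + + is a parental gamete class with expected frequency (1 − r)/2 = 0.815/2 = 0.4075.
Expected number = 0.4075 × 1285 = 523.64 ≈ 524.

524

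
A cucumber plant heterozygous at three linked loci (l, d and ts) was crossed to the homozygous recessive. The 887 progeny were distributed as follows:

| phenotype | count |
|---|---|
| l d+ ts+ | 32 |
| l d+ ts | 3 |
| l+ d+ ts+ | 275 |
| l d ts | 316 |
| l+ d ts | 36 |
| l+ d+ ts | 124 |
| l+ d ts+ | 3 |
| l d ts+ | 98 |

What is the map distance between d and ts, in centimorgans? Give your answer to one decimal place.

The two most frequent reciprocal classes, l+ d+ ts+ and l d ts, are the parental types, so the F1 was l+ d+ ts+ / l d ts.
The two rarest classes, l+ d ts+ and l d+ ts, are the double crossovers. Comparing them with the parentals, only the d allele has switched, so d is the middle locus and the order is ts – d – l.
Crossovers in the ts–d interval produce the single-crossover classes l+ d+ ts and l d ts+ (124 + 98 = 222) plus the double crossovers (6).
RF(ts–d) = (222 + 6) / 887 = 228/887 = 0.2570 → 25.7 centimorgans.

25.7 centimorgans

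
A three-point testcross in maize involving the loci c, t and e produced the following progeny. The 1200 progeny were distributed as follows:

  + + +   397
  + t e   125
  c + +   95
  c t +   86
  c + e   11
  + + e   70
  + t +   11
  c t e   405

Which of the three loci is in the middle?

t

The two most frequent reciprocal classes, c t e and + + +, are the parental types, so the F1 was c t e / + + +.
The two rarest classes, c + e and + t +, are the double crossovers. Comparing them with the parentals, only the t allele has switched, so t is the middle locus and the order is e – t – c.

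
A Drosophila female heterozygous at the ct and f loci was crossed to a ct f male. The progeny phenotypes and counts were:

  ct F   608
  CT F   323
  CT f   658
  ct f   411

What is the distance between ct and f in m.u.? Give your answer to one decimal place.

The two most frequent classes, CT f (658) and ct F (608), are the parental types, so the F1 was CT f / ct F.
The recombinant classes are CT F and ct f: 323 + 411 = 734.
Recombination frequency = 734/2000 = 0.3670 ≈ 36.7%, i.e. 36.7 m.u.

36.7 m.u.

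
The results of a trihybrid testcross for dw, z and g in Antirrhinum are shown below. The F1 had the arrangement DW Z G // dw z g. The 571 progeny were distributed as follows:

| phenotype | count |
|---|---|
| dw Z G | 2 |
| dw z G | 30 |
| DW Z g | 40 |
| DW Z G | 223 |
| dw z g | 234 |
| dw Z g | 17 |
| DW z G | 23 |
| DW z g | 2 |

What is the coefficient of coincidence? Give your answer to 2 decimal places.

0.70

The two rarest classes, dw Z G and DW z g, are the double crossovers. Comparing them with the parentals, only the dw allele has switched, so dw is the middle locus and the order is g – dw – z.
g–dw: (70 + 4)/571 = 0.1296; dw–z: (40 + 4)/571 = 0.0771.
Expected DCO frequency = 0.1296 × 0.0771 ≈ 0.00999; observed = 4/571 ≈ 0.00701.
Coefficient of coincidence = 0.00701/0.00999 ≈ 0.70.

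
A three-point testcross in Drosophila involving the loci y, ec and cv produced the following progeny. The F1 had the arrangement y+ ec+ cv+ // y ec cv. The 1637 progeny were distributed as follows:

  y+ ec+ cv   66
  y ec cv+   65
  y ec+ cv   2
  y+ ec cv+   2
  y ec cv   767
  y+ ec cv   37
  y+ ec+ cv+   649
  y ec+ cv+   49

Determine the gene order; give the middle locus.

The two rarest classes, y+ ec cv+ and y ec+ cv, are the double crossovers. Comparing them with the parentals, only the ec allele has switched, so ec is the middle locus and the order is cv – ec – y.

ec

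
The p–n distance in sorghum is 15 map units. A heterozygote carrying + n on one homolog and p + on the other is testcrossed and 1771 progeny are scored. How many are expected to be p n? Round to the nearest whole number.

133

A map distance of 15 map units corresponds to a recombination frequency of 0.150.
The F1 is + n / p +, so p n is a recombinant gamete class with expected frequency r/2 = 0.150/2 = 0.0750.
Expected number = 0.0750 × 1771 = 132.82 ≈ 133.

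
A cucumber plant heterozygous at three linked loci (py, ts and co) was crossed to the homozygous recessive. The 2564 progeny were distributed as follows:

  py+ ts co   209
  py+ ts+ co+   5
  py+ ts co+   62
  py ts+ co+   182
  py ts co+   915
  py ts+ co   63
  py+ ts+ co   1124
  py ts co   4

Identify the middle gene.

The two most frequent reciprocal classes, py+ ts+ co and py ts co+, are the parental types, so the F1 was py+ ts+ co / py ts co+.
The two rarest classes, py+ ts+ co+ and py ts co, are the double crossovers. Comparing them with the parentals, only the co allele has switched, so co is the middle locus and the order is py – co – ts.

co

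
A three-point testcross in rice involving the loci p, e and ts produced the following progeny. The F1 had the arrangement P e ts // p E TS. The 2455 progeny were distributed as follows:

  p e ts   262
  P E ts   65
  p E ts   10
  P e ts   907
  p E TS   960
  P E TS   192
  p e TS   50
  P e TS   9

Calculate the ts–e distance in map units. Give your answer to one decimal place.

The two rarest classes, P e TS and p E ts, are the double crossovers. Comparing them with the parentals, only the ts allele has switched, so ts is the middle locus and the order is p – ts – e.
Crossovers in the ts–e interval produce the single-crossover classes P E ts and p e TS (65 + 50 = 115) plus the double crossovers (19).
RF(ts–e) = (115 + 19) / 2455 = 134/2455 = 0.0546 → 5.5 map units.

5.5 map units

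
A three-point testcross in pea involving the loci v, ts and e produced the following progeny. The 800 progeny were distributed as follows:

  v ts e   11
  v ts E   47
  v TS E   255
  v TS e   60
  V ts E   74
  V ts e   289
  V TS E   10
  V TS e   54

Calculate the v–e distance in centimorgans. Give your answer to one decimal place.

The two most frequent reciprocal classes, v TS E and V ts e, are the parental types, so the F1 was v TS E / V ts e.
The two rarest classes, V TS E and v ts e, are the double crossovers. Comparing them with the parentals, only the v allele has switched, so v is the middle locus and the order is e – v – ts.
Crossovers in the e–v interval produce the single-crossover classes v TS e and V ts E (60 + 74 = 134) plus the double crossovers (21).
RF(e–v) = (134 + 21) / 800 = 155/800 = 0.1938 → 19.4 centimorgans.

19.4 centimorgans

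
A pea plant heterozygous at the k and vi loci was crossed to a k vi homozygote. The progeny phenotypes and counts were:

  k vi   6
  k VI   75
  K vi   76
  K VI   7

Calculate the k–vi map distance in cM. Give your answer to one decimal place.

The two most frequent classes, K vi (76) and k VI (75), are the parental types, so the F1 was K vi / k VI.
The recombinant classes are K VI and k vi: 7 + 6 = 13.
Recombination frequency = 13/164 = 0.0793 ≈ 7.9%, i.e. 7.9 cM.

7.9 cM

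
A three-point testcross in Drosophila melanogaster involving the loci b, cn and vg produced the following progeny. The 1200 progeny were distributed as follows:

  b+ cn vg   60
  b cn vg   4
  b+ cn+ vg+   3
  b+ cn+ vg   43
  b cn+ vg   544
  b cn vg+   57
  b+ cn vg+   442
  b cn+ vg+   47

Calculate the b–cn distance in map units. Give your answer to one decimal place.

The two most frequent reciprocal classes, b+ cn vg+ and b cn+ vg, are the parental types, so the F1 was b+ cn vg+ / b cn+ vg.
The two rarest classes, b+ cn+ vg+ and b cn vg, are the double crossovers. Comparing them with the parentals, only the cn allele has switched, so cn is the middle locus and the order is b – cn – vg.
Crossovers in the b–cn interval produce the single-crossover classes b cn vg+ and b+ cn+ vg (57 + 43 = 100) plus the double crossovers (7).
RF(b–cn) = (100 + 7) / 1200 = 107/1200 = 0.0892 → 8.9 map units.

8.9 map units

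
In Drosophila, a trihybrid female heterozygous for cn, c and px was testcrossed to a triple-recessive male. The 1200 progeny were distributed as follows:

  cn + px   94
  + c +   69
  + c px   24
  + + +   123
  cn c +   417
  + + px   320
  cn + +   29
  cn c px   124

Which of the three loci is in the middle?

c

The two most frequent reciprocal classes, + + px and cn c +, are the parental types, so the F1 was + + px / cn c +.
The two rarest classes, + c px and cn + +, are the double crossovers. Comparing them with the parentals, only the c allele has switched, so c is the middle locus and the order is cn – c – px.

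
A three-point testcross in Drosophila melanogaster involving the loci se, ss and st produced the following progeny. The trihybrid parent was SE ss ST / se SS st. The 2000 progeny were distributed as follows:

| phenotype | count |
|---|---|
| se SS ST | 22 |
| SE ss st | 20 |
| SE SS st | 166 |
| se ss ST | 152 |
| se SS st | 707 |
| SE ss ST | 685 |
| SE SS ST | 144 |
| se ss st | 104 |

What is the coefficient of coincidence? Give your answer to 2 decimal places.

0.80

The two rarest classes, SE ss st and se SS ST, are the double crossovers. Comparing them with the parentals, only the st allele has switched, so st is the middle locus and the order is se – st – ss.
se–st: (318 + 42)/2000 = 0.1800; st–ss: (248 + 42)/2000 = 0.1450.
Expected DCO frequency = 0.1800 × 0.1450 ≈ 0.02610; observed = 42/2000 ≈ 0.02100.
Coefficient of coincidence = 0.02100/0.02610 ≈ 0.80.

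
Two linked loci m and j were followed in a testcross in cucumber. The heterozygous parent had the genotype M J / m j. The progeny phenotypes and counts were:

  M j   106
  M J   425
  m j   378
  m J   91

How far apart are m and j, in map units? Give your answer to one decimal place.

19.7 map units

The recombinant classes are M j and m J: 106 + 91 = 197.
Recombination frequency = 197/1000 = 0.1970 ≈ 19.7%, i.e. 19.7 map units.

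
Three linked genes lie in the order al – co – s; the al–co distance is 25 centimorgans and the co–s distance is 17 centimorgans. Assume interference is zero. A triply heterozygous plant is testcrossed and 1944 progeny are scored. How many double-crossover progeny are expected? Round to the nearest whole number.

Map distances give recombination frequencies of 0.250 and 0.170 for the two intervals.
With no interference, expected double-crossover frequency = 0.250 × 0.170 = 0.04250.
Expected number = 0.04250 × 1944 = 82.62 ≈ 83.

83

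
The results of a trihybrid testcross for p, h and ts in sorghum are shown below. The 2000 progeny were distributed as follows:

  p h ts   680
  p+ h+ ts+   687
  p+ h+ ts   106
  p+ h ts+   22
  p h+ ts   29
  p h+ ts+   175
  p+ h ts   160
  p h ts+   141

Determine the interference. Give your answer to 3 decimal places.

0.113

The two most frequent reciprocal classes, p+ h+ ts+ and p h ts, are the parental types, so the F1 was p+ h+ ts+ / p h ts.
The two rarest classes, p+ h ts+ and p h+ ts, are the double crossovers. Comparing them with the parentals, only the h allele has switched, so h is the middle locus and the order is p – h – ts.
p–h: (335 + 51)/2000 = 0.1930; h–ts: (247 + 51)/2000 = 0.1490.
Expected DCO frequency = 0.1930 × 0.1490 ≈ 0.02876; observed = 51/2000 ≈ 0.02550.
Coefficient of coincidence = 0.02550/0.02876 ≈ 0.887; interference = 1 − 0.887 = 0.113.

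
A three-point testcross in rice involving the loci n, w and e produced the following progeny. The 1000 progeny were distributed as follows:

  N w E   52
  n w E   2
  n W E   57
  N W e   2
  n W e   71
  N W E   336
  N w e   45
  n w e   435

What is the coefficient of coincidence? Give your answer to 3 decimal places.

The two most frequent reciprocal classes, n w e and N W E, are the parental types, so the F1 was n w e / N W E.
The two rarest classes, n w E and N W e, are the double crossovers. Comparing them with the parentals, only the e allele has switched, so e is the middle locus and the order is w – e – n.
w–e: (123 + 4)/1000 = 0.1270; e–n: (102 + 4)/1000 = 0.1060.
Expected DCO frequency = 0.1270 × 0.1060 ≈ 0.01346; observed = 4/1000 ≈ 0.00400.
Coefficient of coincidence = 0.00400/0.01346 ≈ 0.297.

0.297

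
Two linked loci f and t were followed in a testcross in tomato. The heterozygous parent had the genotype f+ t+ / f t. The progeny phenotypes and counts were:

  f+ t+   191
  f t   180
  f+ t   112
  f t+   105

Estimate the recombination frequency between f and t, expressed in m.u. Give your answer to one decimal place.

36.9 m.u.

The recombinant classes are f+ t and f t+: 112 + 105 = 217.
Recombination frequency = 217/588 = 0.3690 ≈ 36.9%, i.e. 36.9 m.u.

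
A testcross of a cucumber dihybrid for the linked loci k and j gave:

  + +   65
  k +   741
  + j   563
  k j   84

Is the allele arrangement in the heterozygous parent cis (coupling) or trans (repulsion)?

trans

The two most frequent classes are + j (563) and k + (741); these are the parental (non-recombinant) types.
So the F1 carried + j on one chromosome and k + on the other — the recessive alleles are on opposite chromosomes (trans / repulsion).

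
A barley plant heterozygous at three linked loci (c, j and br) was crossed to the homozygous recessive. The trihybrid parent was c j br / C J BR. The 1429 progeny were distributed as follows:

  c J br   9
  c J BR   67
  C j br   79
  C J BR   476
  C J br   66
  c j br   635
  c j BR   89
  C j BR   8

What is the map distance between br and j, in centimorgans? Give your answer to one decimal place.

The two rarest classes, c J br and C j BR, are the double crossovers. Comparing them with the parentals, only the j allele has switched, so j is the middle locus and the order is c – j – br.
Crossovers in the j–br interval produce the single-crossover classes c j BR and C J br (89 + 66 = 155) plus the double crossovers (17).
RF(j–br) = (155 + 17) / 1429 = 172/1429 = 0.1204 → 12.0 centimorgans.

12.0 centimorgans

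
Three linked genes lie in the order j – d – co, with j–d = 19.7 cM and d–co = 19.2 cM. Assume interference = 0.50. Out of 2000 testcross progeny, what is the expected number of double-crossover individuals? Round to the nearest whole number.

Map distances give recombination frequencies of 0.197 and 0.192 for the two intervals.
With interference 0.50 (so coincidence = 0.50), expected double-crossover frequency = 0.197 × 0.192 × 0.50 = 0.01891.
Expected number = 0.01891 × 2000 = 37.82 ≈ 38.

38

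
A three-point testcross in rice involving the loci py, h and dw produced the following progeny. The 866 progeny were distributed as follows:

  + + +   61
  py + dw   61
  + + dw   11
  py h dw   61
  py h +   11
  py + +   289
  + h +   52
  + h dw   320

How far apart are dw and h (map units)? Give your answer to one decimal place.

15.6 map units

The two most frequent reciprocal classes, + h dw and py + +, are the parental types, so the F1 was + h dw / py + +.
The two rarest classes, + + dw and py h +, are the double crossovers. Comparing them with the parentals, only the h allele has switched, so h is the middle locus and the order is py – h – dw.
Crossovers in the h–dw interval produce the single-crossover classes + h + and py + dw (52 + 61 = 113) plus the double crossovers (22).
RF(h–dw) = (113 + 22) / 866 = 135/866 = 0.1559 → 15.6 map units.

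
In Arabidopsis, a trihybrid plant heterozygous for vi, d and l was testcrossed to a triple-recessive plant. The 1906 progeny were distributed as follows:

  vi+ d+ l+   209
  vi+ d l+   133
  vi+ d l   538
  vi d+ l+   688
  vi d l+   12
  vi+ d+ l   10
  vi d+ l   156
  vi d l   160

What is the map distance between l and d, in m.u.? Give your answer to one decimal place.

16.3 m.u.

The two most frequent reciprocal classes, vi d+ l+ and vi+ d l, are the parental types, so the F1 was vi d+ l+ / vi+ d l.
The two rarest classes, vi d l+ and vi+ d+ l, are the double crossovers. Comparing them with the parentals, only the d allele has switched, so d is the middle locus and the order is vi – d – l.
Crossovers in the d–l interval produce the single-crossover classes vi d+ l and vi+ d l+ (156 + 133 = 289) plus the double crossovers (22).
RF(d–l) = (289 + 22) / 1906 = 311/1906 = 0.1632 → 16.3 m.u.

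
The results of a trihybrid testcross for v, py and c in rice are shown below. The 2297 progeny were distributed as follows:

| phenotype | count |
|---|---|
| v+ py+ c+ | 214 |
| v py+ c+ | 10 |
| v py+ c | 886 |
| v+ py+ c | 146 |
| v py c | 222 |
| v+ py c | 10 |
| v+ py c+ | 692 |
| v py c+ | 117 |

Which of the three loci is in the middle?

c

The two most frequent reciprocal classes, v+ py c+ and v py+ c, are the parental types, so the F1 was v+ py c+ / v py+ c.
The two rarest classes, v+ py c and v py+ c+, are the double crossovers. Comparing them with the parentals, only the c allele has switched, so c is the middle locus and the order is v – c – py.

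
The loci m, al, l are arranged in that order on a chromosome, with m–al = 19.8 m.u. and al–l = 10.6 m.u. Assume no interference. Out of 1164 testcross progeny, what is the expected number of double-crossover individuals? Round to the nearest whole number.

24

Map distances give recombination frequencies of 0.198 and 0.106 for the two intervals.
With no interference, expected double-crossover frequency = 0.198 × 0.106 = 0.02099.
Expected number = 0.02099 × 1164 = 24.43 ≈ 24.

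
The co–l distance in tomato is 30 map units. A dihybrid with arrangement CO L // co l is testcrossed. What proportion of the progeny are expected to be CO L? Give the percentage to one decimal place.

A map distance of 30 map units corresponds to a recombination frequency of 0.300.
The F1 is CO L / co l, so CO L is a parental gamete class with expected frequency (1 − r)/2 = 0.700/2 = 0.3500.
That is 0.3500 = 35.0% of the progeny.

35.0%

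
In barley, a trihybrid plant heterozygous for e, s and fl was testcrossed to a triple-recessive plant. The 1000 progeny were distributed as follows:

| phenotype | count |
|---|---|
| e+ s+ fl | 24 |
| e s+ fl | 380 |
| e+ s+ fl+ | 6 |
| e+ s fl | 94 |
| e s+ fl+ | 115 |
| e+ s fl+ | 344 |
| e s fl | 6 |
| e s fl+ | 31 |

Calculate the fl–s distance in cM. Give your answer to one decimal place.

The two most frequent reciprocal classes, e+ s fl+ and e s+ fl, are the parental types, so the F1 was e+ s fl+ / e s+ fl.
The two rarest classes, e+ s+ fl+ and e s fl, are the double crossovers. Comparing them with the parentals, only the s allele has switched, so s is the middle locus and the order is fl – s – e.
Crossovers in the fl–s interval produce the single-crossover classes e+ s fl and e s+ fl+ (94 + 115 = 209) plus the double crossovers (12).
RF(fl–s) = (209 + 12) / 1000 = 221/1000 = 0.2210 → 22.1 cM.

22.1 cM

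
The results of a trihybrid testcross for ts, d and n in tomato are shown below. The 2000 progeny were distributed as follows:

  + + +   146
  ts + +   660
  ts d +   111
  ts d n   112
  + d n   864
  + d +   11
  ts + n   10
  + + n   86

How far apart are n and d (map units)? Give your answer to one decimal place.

10.9 map units

The two most frequent reciprocal classes, + d n and ts + +, are the parental types, so the F1 was + d n / ts + +.
The two rarest classes, + d + and ts + n, are the double crossovers. Comparing them with the parentals, only the n allele has switched, so n is the middle locus and the order is ts – n – d.
Crossovers in the n–d interval produce the single-crossover classes + + n and ts d + (86 + 111 = 197) plus the double crossovers (21).
RF(n–d) = (197 + 21) / 2000 = 218/2000 = 0.1090 → 10.9 map units.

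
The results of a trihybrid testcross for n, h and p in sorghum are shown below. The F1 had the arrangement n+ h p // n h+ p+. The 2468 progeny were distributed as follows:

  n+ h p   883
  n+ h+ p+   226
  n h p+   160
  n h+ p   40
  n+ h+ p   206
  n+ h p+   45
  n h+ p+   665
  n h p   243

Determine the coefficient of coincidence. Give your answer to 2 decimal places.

The two rarest classes, n+ h p+ and n h+ p, are the double crossovers. Comparing them with the parentals, only the p allele has switched, so p is the middle locus and the order is h – p – n.
h–p: (366 + 85)/2468 = 0.1827; p–n: (469 + 85)/2468 = 0.2245.
Expected DCO frequency = 0.1827 × 0.2245 ≈ 0.04102; observed = 85/2468 ≈ 0.03444.
Coefficient of coincidence = 0.03444/0.04102 ≈ 0.84.

0.84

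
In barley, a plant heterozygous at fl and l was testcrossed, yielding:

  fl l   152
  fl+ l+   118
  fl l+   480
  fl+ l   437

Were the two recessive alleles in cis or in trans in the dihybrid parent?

trans

The two most frequent classes are fl+ l (437) and fl l+ (480); these are the parental (non-recombinant) types.
So the F1 carried fl+ l on one chromosome and fl l+ on the other — the recessive alleles are on opposite chromosomes (trans / repulsion).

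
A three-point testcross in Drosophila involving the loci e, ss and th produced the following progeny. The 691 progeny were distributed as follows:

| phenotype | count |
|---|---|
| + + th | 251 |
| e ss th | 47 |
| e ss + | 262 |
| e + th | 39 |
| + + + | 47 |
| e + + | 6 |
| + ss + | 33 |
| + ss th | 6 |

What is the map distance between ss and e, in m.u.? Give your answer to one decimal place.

The two most frequent reciprocal classes, e ss + and + + th, are the parental types, so the F1 was e ss + / + + th.
The two rarest classes, e + + and + ss th, are the double crossovers. Comparing them with the parentals, only the ss allele has switched, so ss is the middle locus and the order is e – ss – th.
Crossovers in the e–ss interval produce the single-crossover classes + ss + and e + th (33 + 39 = 72) plus the double crossovers (12).
RF(e–ss) = (72 + 12) / 691 = 84/691 = 0.1216 → 12.2 m.u.

12.2 m.u.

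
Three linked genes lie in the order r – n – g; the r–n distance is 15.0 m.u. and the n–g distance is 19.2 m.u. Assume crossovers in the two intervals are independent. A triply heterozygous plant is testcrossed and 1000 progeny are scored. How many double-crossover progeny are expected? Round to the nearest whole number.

Map distances give recombination frequencies of 0.150 and 0.192 for the two intervals.
With no interference, expected double-crossover frequency = 0.150 × 0.192 = 0.02880.
Expected number = 0.02880 × 1000 = 28.80 ≈ 29.

29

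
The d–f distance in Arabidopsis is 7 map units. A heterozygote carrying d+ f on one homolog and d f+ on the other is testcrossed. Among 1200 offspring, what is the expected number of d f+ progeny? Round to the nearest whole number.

558

A map distance of 7 map units corresponds to a recombination frequency of 0.070.
The F1 is d+ f / d f+, so d f+ is a parental gamete class with expected frequency (1 − r)/2 = 0.930/2 = 0.4650.
Expected number = 0.4650 × 1200 = 558.00 ≈ 558.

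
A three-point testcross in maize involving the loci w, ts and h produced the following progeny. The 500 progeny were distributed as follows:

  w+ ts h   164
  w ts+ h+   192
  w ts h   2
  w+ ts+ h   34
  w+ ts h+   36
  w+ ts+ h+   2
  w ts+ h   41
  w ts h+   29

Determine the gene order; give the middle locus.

The two most frequent reciprocal classes, w+ ts h and w ts+ h+, are the parental types, so the F1 was w+ ts h / w ts+ h+.
The two rarest classes, w ts h and w+ ts+ h+, are the double crossovers. Comparing them with the parentals, only the w allele has switched, so w is the middle locus and the order is h – w – ts.

w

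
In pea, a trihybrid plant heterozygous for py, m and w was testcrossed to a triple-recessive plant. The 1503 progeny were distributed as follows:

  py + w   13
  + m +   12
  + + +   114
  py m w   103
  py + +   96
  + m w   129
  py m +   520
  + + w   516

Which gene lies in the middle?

The two most frequent reciprocal classes, py m + and + + w, are the parental types, so the F1 was py m + / + + w.
The two rarest classes, + m + and py + w, are the double crossovers. Comparing them with the parentals, only the py allele has switched, so py is the middle locus and the order is w – py – m.

py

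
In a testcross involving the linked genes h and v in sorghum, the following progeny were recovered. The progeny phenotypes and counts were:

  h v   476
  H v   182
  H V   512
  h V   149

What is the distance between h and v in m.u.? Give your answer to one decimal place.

25.1 m.u.

The two most frequent classes, H V (512) and h v (476), are the parental types, so the F1 was H V / h v.
The recombinant classes are H v and h V: 182 + 149 = 331.
Recombination frequency = 331/1319 = 0.2509 ≈ 25.1%, i.e. 25.1 m.u.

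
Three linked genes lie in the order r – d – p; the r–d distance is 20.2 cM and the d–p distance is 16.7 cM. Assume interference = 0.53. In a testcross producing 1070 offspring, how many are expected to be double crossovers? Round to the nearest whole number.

17

Map distances give recombination frequencies of 0.202 and 0.167 for the two intervals.
With interference 0.53 (so coincidence = 0.47), expected double-crossover frequency = 0.202 × 0.167 × 0.47 = 0.01585.
Expected number = 0.01585 × 1070 = 16.96 ≈ 17.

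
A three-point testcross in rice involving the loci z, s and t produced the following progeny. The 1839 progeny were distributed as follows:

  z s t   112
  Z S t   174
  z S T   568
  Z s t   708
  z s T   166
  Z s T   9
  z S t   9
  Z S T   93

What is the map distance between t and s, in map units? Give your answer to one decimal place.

The two most frequent reciprocal classes, Z s t and z S T, are the parental types, so the F1 was Z s t / z S T.
The two rarest classes, Z s T and z S t, are the double crossovers. Comparing them with the parentals, only the t allele has switched, so t is the middle locus and the order is z – t – s.
Crossovers in the t–s interval produce the single-crossover classes Z S t and z s T (174 + 166 = 340) plus the double crossovers (18).
RF(t–s) = (340 + 18) / 1839 = 358/1839 = 0.1947 → 19.5 map units.

19.5 map units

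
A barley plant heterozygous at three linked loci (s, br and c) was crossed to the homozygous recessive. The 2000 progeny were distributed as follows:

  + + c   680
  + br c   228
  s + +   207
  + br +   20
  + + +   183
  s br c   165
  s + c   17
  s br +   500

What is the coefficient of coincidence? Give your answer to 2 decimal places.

0.41

The two most frequent reciprocal classes, s br + and + + c, are the parental types, so the F1 was s br + / + + c.
The two rarest classes, + br + and s + c, are the double crossovers. Comparing them with the parentals, only the s allele has switched, so s is the middle locus and the order is c – s – br.
c–s: (348 + 37)/2000 = 0.1925; s–br: (435 + 37)/2000 = 0.2360.
Expected DCO frequency = 0.1925 × 0.2360 ≈ 0.04543; observed = 37/2000 ≈ 0.01850.
Coefficient of coincidence = 0.01850/0.04543 ≈ 0.41.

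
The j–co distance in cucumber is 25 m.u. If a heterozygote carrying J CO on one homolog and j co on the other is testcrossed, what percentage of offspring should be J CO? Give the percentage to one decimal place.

37.5%

A map distance of 25 m.u. corresponds to a recombination frequency of 0.250.
The F1 is J CO / j co, so J CO is a parental gamete class with expected frequency (1 − r)/2 = 0.750/2 = 0.3750.
That is 0.3750 = 37.5% of the progeny.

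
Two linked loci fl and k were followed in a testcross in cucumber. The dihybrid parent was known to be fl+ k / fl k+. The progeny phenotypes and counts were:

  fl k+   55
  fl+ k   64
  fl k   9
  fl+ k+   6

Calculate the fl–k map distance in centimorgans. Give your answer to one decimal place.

11.2 centimorgans

The recombinant classes are fl+ k+ and fl k: 6 + 9 = 15.
Recombination frequency = 15/134 = 0.1119 ≈ 11.2%, i.e. 11.2 centimorgans.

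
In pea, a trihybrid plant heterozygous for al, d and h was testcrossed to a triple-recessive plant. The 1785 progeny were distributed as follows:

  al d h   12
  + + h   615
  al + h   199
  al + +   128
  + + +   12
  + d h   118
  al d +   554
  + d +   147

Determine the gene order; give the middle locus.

h

The two most frequent reciprocal classes, al d + and + + h, are the parental types, so the F1 was al d + / + + h.
The two rarest classes, al d h and + + +, are the double crossovers. Comparing them with the parentals, only the h allele has switched, so h is the middle locus and the order is al – h – d.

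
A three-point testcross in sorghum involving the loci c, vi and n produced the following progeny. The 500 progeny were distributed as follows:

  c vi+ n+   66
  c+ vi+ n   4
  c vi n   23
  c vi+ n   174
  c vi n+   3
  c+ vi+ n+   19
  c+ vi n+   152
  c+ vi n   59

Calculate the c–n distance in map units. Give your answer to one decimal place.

The two most frequent reciprocal classes, c vi+ n and c+ vi n+, are the parental types, so the F1 was c vi+ n / c+ vi n+.
The two rarest classes, c+ vi+ n and c vi n+, are the double crossovers. Comparing them with the parentals, only the c allele has switched, so c is the middle locus and the order is n – c – vi.
Crossovers in the n–c interval produce the single-crossover classes c vi+ n+ and c+ vi n (66 + 59 = 125) plus the double crossovers (7).
RF(n–c) = (125 + 7) / 500 = 132/500 = 0.2640 → 26.4 map units.

26.4 map units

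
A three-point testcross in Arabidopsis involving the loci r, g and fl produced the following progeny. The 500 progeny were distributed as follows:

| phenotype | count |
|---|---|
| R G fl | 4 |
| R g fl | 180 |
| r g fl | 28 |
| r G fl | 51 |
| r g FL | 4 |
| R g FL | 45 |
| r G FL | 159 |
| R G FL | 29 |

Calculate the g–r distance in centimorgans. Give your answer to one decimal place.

The two most frequent reciprocal classes, r G FL and R g fl, are the parental types, so the F1 was r G FL / R g fl.
The two rarest classes, r g FL and R G fl, are the double crossovers. Comparing them with the parentals, only the g allele has switched, so g is the middle locus and the order is r – g – fl.
Crossovers in the r–g interval produce the single-crossover classes R G FL and r g fl (29 + 28 = 57) plus the double crossovers (8).
RF(r–g) = (57 + 8) / 500 = 65/500 = 0.1300 → 13.0 centimorgans.

13.0 centimorgans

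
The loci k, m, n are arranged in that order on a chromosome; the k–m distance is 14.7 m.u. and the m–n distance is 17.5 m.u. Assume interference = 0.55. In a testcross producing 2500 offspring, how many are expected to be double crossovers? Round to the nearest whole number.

29

Map distances give recombination frequencies of 0.147 and 0.175 for the two intervals.
With interference 0.55 (so coincidence = 0.45), expected double-crossover frequency = 0.147 × 0.175 × 0.45 = 0.01158.
Expected number = 0.01158 × 2500 = 28.94 ≈ 29.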